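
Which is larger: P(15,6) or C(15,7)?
P(15,6)

Explanation: P(15,6)=3,603,600, C(15,7)=6,435.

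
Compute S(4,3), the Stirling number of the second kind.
6

Solution: Using the Stirling recurrence: S(n,k) = k·S(n-1,k) + S(n-1,k-1)
S(4,3) = 3·S(3,3) + S(3,2)
         = 3·1 + 3
         = 3 + 3
         = 6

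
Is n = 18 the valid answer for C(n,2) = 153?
C(18,2) = 18·17/2! = 306/2 = 153, which equals 153.

Answer: Yes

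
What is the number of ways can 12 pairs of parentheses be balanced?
208,012

Solution: Using the Catalan number formula: C_n = C(2n, n) / (n+1)
C_12 = C(24, 12) / (12+1)
     = 2704156 / 13
     = 208,012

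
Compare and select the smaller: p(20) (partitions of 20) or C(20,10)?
p(20)

Solution: Pentagonal recurrence p(n) = p(n−1) + p(n−2) − p(n−5) − p(n−7) + …: p(20) = p(19) + p(18) − p(15) − p(13) + p(8) + p(5) = 490 + 385 − 176 − 101 + 22 + 7 = 627; C(20,10) = 184,756.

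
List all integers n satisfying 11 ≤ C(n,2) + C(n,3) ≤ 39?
5, 6

Explanation: C(4,2)+C(4,3)=10; C(5,2)+C(5,3)=20; C(6,2)+C(6,3)=35; C(7,2)+C(7,3)=56. So valid n = 5, 6.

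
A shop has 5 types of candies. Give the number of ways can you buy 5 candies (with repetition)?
126

Reasoning: Stars and bars: C(5+5-1, 5) = C(9, 5) = 126.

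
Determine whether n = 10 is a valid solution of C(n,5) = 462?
No

Solution: C(10,5) = 10·9·8·7·6/5! = 30,240/120 = 252, which does not equal 462.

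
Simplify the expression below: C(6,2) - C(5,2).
5

Working:
C(6,2) - C(5,2) = C(5,1) = 5.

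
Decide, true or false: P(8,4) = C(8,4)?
False
P(8,4) = 1,680 but C(8,4) = 70; they differ by a factor of 4! = 24, so the statement does not hold.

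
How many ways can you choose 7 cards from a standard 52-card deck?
133,784,560

Solution: C(52,7) = 133,784,560.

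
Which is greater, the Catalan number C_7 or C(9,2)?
C_7 = C(14,7)/(7+1) = 3,432/8 = 429; C(9,2) = 36.

Answer: C_7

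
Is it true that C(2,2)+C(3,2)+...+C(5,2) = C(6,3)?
True

Explanation: Hockey stick identity gives Σ = C(6,3) = 20; RHS C(6,3) = 20.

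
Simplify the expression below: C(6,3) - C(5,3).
10

Explanation: C(6,3) - C(5,3) = C(5,2) = 10.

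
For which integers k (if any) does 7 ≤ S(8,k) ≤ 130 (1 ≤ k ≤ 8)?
2, 7

S(8,1)=1; S(8,2)=127; S(8,3)=966; S(8,4)=1,701; S(8,5)=1,050; S(8,6)=266; S(8,7)=28; S(8,8)=1. So valid k = 2, 7.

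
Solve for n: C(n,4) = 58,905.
36

C(n,4) = n(n−1)(n−2)(n−3)/4! is increasing in n, and n(n−1)(n−2)(n−3) = 4!·58,905 = 1,413,720 ≈ (n−1.5)^4 gives n ≈ 36.0. Check: C(34,4) = 46,376, C(35,4) = 52,360, C(36,4) = 58,905 ✓. So n = 36.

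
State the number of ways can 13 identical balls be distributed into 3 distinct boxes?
105

C(13+3-1, 3-1) = C(15, 2) = 105.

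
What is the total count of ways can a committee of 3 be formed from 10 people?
120

Explanation: C(10,3) = 10! / (3! × (10-3)!)
         = 10! / (3! × 7!)
         = 120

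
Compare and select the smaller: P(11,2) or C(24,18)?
P(11,2)

Reasoning: P(11,2)=110, C(24,18)=134,596.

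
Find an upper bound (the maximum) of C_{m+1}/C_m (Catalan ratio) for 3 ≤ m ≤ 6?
13/4
C_{m+1}/C_m = 2(2m+1)/(m+2), which increases with m. Maximum at m = 6: 2·13/8 = 13/4.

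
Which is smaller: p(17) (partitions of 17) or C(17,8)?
p(17)

Working:
Pentagonal recurrence p(n) = p(n−1) + p(n−2) − p(n−5) − p(n−7) + …: p(17) = p(16) + p(15) − p(12) − p(10) + p(5) + p(2) = 231 + 176 − 77 − 42 + 7 + 2 = 297; C(17,8) = 24,310.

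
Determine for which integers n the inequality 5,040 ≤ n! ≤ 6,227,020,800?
7, 8, 9, 10, 11, 12, 13
n! is strictly increasing; 7! = 5,040 and 13! = 6,227,020,800, so valid n = 7, 8, 9, 10, 11, 12, 13.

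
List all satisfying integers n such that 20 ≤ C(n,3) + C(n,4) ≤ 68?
6

Working:
C(5,3)+C(5,4)=15; C(6,3)+C(6,4)=35; C(7,3)+C(7,4)=70. So valid n = 6.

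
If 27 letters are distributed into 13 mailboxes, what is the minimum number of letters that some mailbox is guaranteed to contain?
Pigeonhole: ⌈27/13⌉ = 3.

Answer: 3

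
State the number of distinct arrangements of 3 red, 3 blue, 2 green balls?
560

Reasoning: Multinomial: 8!/(3! × 3! × 2!) = 560.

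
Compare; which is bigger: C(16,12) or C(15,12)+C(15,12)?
C(16,12)

Working:
C(16,12)=1,820; C(15,12)+C(15,12)=455+455=910.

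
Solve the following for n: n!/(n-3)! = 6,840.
n!/(n-3)! = n×(n-1)×(n-2), a product of 3 consecutive integers ≈ (n−1)^3. 6,840^(1/3) + 1 ≈ 20.0; check n = 20: 20×19×18 = 6,840 ✓. So n = 20.

Answer: 20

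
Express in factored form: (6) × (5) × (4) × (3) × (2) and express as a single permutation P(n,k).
P(6,5) = 6!/(1)!
Product of 5 consecutive descending integers starting at 6: P(6,5) = 6!/1! = 720.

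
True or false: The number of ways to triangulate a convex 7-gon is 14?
False

Working:
Triangulations of a convex 7-gon are counted by the Catalan number C_5: C_5 = C(10,5)/(5+1) = 252/6 = 42.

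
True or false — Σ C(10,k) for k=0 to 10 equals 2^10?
True

Solution: Binomial theorem: Σ C(10,k) = (1+1)^10 = 2^10 = 1,024; RHS 2^10 = 1,024.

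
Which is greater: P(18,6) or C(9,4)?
P(18,6)

Solution: P(18,6)=13,366,080, C(9,4)=126.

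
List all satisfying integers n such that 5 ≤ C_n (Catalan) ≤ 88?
C_2=2; C_3=5; C_4=14; C_5=42; C_6=132. So valid n = 3, 4, 5.

Answer: 3, 4, 5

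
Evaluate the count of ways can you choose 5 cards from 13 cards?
1,287

Reasoning: C(13,5) = 13! / (5! × (13-5)!)
         = 13! / (5! × 8!)
         = 1,287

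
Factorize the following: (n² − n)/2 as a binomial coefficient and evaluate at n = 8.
C(n,2); C(8,2) = 28
(n² − n)/2 = n(n−1)/2 = C(n,2). At n = 8: C(8,2) = 28.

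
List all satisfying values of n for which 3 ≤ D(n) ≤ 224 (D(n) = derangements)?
4, 5

Reasoning: Using D(n) = (n−1)[D(n−1) + D(n−2)] with D(1)=0, D(2)=1: D(3)=2; D(4)=9; D(5)=44; D(6)=265. So valid n = 4, 5.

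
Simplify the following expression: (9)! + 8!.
(9)! + 8! = (9)·8! + 8! = (9+1)·8! = 10·8! = 403,200.

Answer: 403,200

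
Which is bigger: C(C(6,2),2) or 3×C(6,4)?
C(C(6,2),2)

Explanation: C(C(6,2),2)=105, 3×C(6,4)=45.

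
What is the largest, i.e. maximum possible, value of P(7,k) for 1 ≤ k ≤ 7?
5,040
P(7,k) increases in k, so maximum at k = 7: 7! = 5,040.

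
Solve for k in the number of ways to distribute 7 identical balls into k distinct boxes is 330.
5

Reasoning: Stars and bars: the count is C(7+k−1, k−1), increasing in k. k=3: C(9,2) = 36, k=4: C(10,3) = 120, k=5: C(11,4) = 330 ✓. So k = 5.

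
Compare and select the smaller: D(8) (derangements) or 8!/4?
8!/4

Working:
D(8) = (8-1)·[D(7) + D(6)] = 7·[1,854 + 265] = 14,833; 8!/4 = 40,320/4 = 10,080.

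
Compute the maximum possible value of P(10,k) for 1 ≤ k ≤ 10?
3,628,800

Explanation: P(10,k) increases in k, so maximum at k = 10: 10! = 3,628,800.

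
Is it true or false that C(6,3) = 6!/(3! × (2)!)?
The correct denominator is 3!×3!, giving C(6,3) = 20; the stated RHS is 6!/(3!×2!) = 60 ≠ 20, so the statement does not hold.
Final answer: False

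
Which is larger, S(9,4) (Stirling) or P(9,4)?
S(9,4) = 4·S(8,4) + S(8,3) = 4·1,701 + 966 = 7,770; P(9,4) = 3,024.

Answer: S(9,4)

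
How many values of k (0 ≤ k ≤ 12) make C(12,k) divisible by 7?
1

Explanation: Checking C(12,k) mod 7 for k = 0..12: divisible at k = 6. That's 1 values.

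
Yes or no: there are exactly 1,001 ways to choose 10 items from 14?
Yes

Solution: C(14,10) = 1,001.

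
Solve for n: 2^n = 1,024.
10

Working:
2^10 = 1,024, so n = 10.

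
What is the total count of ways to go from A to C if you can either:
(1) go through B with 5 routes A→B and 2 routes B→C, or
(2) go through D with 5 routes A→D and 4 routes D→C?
30

Route via B: 5×2=10. Route via D: 5×4=20. Total: 30.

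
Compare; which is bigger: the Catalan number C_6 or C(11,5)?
C_6 = C(12,6)/(6+1) = 924/7 = 132; C(11,5) = 462.

Answer: C(11,5)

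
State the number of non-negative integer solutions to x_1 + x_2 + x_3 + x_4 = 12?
455

Working:
C(12+4-1, 4-1) = 455.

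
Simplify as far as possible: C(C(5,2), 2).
45

Working:
C(5,2) = 10, then C(10, 2) = 45.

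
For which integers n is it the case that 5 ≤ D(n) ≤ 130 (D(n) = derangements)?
4, 5

Using D(n) = (n−1)[D(n−1) + D(n−2)] with D(1)=0, D(2)=1: D(3)=2; D(4)=9; D(5)=44; D(6)=265. So valid n = 4, 5.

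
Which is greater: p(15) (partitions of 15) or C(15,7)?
C(15,7)

Working:
Pentagonal recurrence p(n) = p(n−1) + p(n−2) − p(n−5) − p(n−7) + …: p(15) = p(14) + p(13) − p(10) − p(8) + p(3) + p(0) = 135 + 101 − 42 − 22 + 3 + 1 = 176; C(15,7) = 6,435.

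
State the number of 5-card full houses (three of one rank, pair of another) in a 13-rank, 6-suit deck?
46,800

Working:
Triple rank: 13. Triple suits: C(6,3)=20. Pair rank: 12. Pair suits: C(6,2)=15. Total: 46,800.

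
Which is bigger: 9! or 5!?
9!=362,880, 5!=120. 9! > 5!.
Final answer: 9!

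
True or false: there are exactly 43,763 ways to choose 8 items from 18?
C(18,8) = 43,758 ≠ 43763.

Answer: False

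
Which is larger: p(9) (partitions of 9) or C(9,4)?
C(9,4)

Working:
Pentagonal recurrence p(n) = p(n−1) + p(n−2) − p(n−5) − p(n−7) + …: p(9) = p(8) + p(7) − p(4) − p(2) = 22 + 15 − 5 − 2 = 30; C(9,4) = 126.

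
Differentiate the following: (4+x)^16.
16(4+x)^15

Reasoning: Using the power rule: d/dx (4+x)^16 = 16(4+x)^{15}.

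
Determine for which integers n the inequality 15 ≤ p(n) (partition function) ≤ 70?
Tabulating p(n) via p(n) = p(n−1) + p(n−2) − p(n−5) − p(n−7) + …: p(6)=11; p(7)=15; p(8)=22; p(9)=30; p(10)=42; p(11)=56; p(12)=77. So valid n = 7, 8, 9, 10, 11.

Answer: 7, 8, 9, 10, 11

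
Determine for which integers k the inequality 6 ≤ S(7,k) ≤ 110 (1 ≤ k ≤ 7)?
2, 6

Reasoning: S(7,1)=1; S(7,2)=63; S(7,3)=301; S(7,4)=350; S(7,5)=140; S(7,6)=21; S(7,7)=1. So valid k = 2, 6.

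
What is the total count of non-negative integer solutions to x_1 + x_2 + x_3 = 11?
78

Reasoning: C(11+3-1, 3-1) = 78.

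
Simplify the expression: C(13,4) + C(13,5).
2,002

Solution: By Pascal's identity: C(14,5) = 2,002.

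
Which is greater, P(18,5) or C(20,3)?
P(18,5)

Explanation: P(18,5)=1,028,160, C(20,3)=1,140.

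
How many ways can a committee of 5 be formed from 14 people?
2,002
C(14,5) = 14! / (5! × (14-5)!)
         = 14! / (5! × 9!)
         = 2,002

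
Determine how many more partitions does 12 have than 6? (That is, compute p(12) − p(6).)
66

Reasoning: Pentagonal recurrence p(n) = p(n−1) + p(n−2) − p(n−5) − p(n−7) + …: p(12) = p(11) + p(10) − p(7) − p(5) + p(0) = 56 + 42 − 15 − 7 + 1 = 77.
p(6) = p(5) + p(4) − p(1) = 7 + 5 − 1 = 11.
Difference = 77 − 11 = 66.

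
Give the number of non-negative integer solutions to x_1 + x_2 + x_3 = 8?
C(8+3-1, 3-1) = 45.
Final answer: 45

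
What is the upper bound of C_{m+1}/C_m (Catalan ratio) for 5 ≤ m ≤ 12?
C_{m+1}/C_m = 2(2m+1)/(m+2), which increases with m. Maximum at m = 12: 2·25/14 = 25/7.

Answer: 25/7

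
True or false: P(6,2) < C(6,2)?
False

Solution: P(6,2) = 30 and C(6,2) = 15; P(n,r) = r! × C(n,r) so P > C whenever r ≥ 2.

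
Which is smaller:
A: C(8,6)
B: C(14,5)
A

Solution: A=C(8,6)=28, B=C(14,5)=2,002.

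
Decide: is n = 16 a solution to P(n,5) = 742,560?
No

Explanation: P(16,5) = 16·15·14·13·12 = 524,160, which does not equal 742,560.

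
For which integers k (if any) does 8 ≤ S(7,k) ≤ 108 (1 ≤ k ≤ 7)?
S(7,1)=1; S(7,2)=63; S(7,3)=301; S(7,4)=350; S(7,5)=140; S(7,6)=21; S(7,7)=1. So valid k = 2, 6.

Answer: 2, 6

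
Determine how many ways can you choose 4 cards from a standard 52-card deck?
270,725

Reasoning: C(52,4) = 270,725.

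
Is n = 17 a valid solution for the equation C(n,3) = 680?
Yes

Reasoning: C(17,3) = 17·16·15/3! = 4,080/6 = 680, which equals 680.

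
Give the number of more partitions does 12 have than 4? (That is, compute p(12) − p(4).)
Pentagonal recurrence p(n) = p(n−1) + p(n−2) − p(n−5) − p(n−7) + …: p(12) = p(11) + p(10) − p(7) − p(5) + p(0) = 56 + 42 − 15 − 7 + 1 = 77.
p(4) = p(3) + p(2) = 3 + 2 = 5.
Difference = 77 − 5 = 72.
Final answer: 72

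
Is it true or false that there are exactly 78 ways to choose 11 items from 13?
True

C(13,11) = 78.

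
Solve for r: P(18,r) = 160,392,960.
7
P(18,r) = 18·17·…·(18−r+1), a product of r factors. Multiplying down from 18: 18 = 18; 18·17 = 306; 18·17·16 = 4,896; 18·17·16·15 = 73,440; 18·17·16·15·14 = 1,028,160; 18·17·16·15·14·13 = 13,366,080; 18·17·16·15·14·13·12 = 160,392,960 ✓ (7 factors). So r = 7.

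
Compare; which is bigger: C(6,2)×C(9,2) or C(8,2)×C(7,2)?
C(6,2)×C(9,2)=540, C(8,2)×C(7,2)=588.
Final answer: C(8,2)×C(7,2)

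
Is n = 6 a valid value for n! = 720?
6! = 6·5! = 6·120 = 720, which equals 720.

Answer: Yes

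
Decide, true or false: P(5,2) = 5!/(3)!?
True

Explanation: Permutation formula P(n,k) = n!/(n-k)!: 5!/3! = 120/6 = 20 = P(5,2). The statement holds.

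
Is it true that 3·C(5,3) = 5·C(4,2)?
True

Absorption identity k·C(n,k) = n·C(n-1,k-1). LHS = 3·10 = 30; RHS = 5·6 = 30.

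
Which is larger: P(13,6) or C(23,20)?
P(13,6)

Reasoning: P(13,6)=1,235,520, C(23,20)=1,771.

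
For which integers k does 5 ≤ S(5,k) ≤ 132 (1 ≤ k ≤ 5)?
2, 3, 4

S(5,1)=1; S(5,2)=15; S(5,3)=25; S(5,4)=10; S(5,5)=1. So valid k = 2, 3, 4.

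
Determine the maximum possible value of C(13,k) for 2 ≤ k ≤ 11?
C(13,k) is maximised at the centre of the row: C(13,6) = 1,716.

Answer: 1,716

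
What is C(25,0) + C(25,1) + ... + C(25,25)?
33,554,432
Sum of binomial coefficients = 2^25 = 33,554,432.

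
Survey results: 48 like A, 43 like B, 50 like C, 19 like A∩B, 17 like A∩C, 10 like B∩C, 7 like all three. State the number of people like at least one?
102

Solution: |A∪B∪C| = 48+43+50-19-17-10+7 = 102.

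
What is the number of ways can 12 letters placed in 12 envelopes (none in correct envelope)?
176,214,841

Working:
Using D(n) = (n-1)[D(n-1) + D(n-2)]:
D(12) = (12-1) × [D(11) + D(10)]
      = 11 × [14684570 + 1334961]
      = 11 × 16019531
      = 176,214,841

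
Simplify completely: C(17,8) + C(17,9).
48,620

Solution: By Pascal's identity: C(18,9) = 48,620.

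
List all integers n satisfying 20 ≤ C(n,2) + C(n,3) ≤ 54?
5, 6

C(4,2)+C(4,3)=10; C(5,2)+C(5,3)=20; C(6,2)+C(6,3)=35; C(7,2)+C(7,3)=56. So valid n = 5, 6.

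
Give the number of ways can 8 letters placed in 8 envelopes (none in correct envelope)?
Using D(n) = (n-1)[D(n-1) + D(n-2)]:
D(8) = (8-1) × [D(7) + D(6)]
      = 7 × [1854 + 265]
      = 7 × 2119
      = 14,833
Final answer: 14,833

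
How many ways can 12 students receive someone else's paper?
176,214,841
Using D(n) = (n-1)[D(n-1) + D(n-2)]:
D(12) = (12-1) × [D(11) + D(10)]
      = 11 × [14684570 + 1334961]
      = 11 × 16019531
      = 176,214,841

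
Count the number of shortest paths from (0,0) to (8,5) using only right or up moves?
Choose 8 rights from 13 moves: C(13,8) = 1,287.

Answer: 1,287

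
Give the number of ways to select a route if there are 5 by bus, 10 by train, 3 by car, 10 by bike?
28

Reasoning: By the addition principle: 5 + 10 + 3 + 10 = 28.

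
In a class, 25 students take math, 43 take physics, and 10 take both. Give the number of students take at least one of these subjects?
|A∪B| = |A|+|B|-|A∩B| = 25+43-10 = 58.
Final answer: 58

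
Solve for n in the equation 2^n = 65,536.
16

Reasoning: 65,536 = 1,024 × 64 = 2^10 × 2^6 = 2^16, so n = 16.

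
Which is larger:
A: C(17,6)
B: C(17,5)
A

Solution: A=C(17,6)=12,376, B=C(17,5)=6,188.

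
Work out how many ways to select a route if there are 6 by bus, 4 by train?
10

Explanation: By the addition principle: 6 + 4 = 10.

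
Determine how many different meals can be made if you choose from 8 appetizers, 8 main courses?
By the multiplication principle: 8 × 8 = 64.

Answer: 64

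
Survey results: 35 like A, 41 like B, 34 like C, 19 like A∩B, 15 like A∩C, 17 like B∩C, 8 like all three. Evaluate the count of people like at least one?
|A∪B∪C| = 35+41+34-19-15-17+8 = 67.
Final answer: 67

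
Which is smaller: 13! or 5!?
13!=6,227,020,800, 5!=120. 13! > 5!.
Final answer: 5!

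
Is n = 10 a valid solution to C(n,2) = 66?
C(10,2) = 10·9/2! = 90/2 = 45, which does not equal 66.

Answer: No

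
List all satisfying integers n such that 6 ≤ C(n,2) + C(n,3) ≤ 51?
4, 5, 6

C(3,2)+C(3,3)=4; C(4,2)+C(4,3)=10; C(5,2)+C(5,3)=20; C(6,2)+C(6,3)=35; C(7,2)+C(7,3)=56. So valid n = 4, 5, 6.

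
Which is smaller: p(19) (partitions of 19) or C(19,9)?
p(19)

Working:
Pentagonal recurrence p(n) = p(n−1) + p(n−2) − p(n−5) − p(n−7) + …: p(19) = p(18) + p(17) − p(14) − p(12) + p(7) + p(4) = 385 + 297 − 135 − 77 + 15 + 5 = 490; C(19,9) = 92,378.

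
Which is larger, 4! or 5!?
5!

Explanation: 4!=24, 5!=120. 5! > 4!.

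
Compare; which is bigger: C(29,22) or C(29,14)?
C(29,14)

Explanation: C(29,22)=1,560,780, C(29,14)=77,558,760.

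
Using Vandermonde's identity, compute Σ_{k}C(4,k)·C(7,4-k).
= C(4+7,4) = C(11,4) = 330.
Final answer: 330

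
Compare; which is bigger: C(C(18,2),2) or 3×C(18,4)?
C(C(18,2),2)

Solution: C(C(18,2),2)=11,628, 3×C(18,4)=9,180.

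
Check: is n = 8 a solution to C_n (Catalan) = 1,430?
Yes

Reasoning: C_8 = C(16,8)/(8+1) = 12,870/9 = 1,430, which equals 1,430.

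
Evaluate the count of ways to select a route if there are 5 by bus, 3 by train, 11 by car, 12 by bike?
By the addition principle: 5 + 3 + 11 + 12 = 31.
Final answer: 31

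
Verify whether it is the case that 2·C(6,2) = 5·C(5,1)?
False

Reasoning: Absorption identity k·C(n,k) = n·C(n-1,k-1). LHS = 2·15 = 30; RHS = 5·5 = 25.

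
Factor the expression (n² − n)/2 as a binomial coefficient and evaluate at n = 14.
C(n,2); C(14,2) = 91
(n² − n)/2 = n(n−1)/2 = C(n,2). At n = 14: C(14,2) = 91.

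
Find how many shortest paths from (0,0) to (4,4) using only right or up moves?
70

Reasoning: Choose 4 rights from 8 moves: C(8,4) = 70.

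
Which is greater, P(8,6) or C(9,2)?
P(8,6)=20,160, C(9,2)=36.
Final answer: P(8,6)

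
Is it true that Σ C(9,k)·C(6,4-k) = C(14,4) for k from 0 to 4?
False

Explanation: Vandermonde's identity gives C(15,4) = 1,365; RHS C(14,4) = 1,001.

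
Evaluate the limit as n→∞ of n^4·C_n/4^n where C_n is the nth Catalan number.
C_n ~ 4^n/(n^(3/2)√π), so n^4·C_n/4^n ~ n^(4 − 3/2)/√π → ∞.

Answer: ∞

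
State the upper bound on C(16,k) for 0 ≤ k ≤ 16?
12,870

Maximum at k = 8: C(16,8) = 12,870.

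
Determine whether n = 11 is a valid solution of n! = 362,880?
No

11! = 11·10! = 11·3,628,800 = 39,916,800, which does not equal 362,880.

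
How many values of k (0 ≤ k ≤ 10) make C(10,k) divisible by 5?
8

Checking C(10,k) mod 5 for k = 0..10: divisible at k = 1, 2, 3, 4, 6, 7, 8, 9. That's 8 values.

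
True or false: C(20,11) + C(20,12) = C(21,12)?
True

Solution: Pascal's identity C(n,k) + C(n,k+1) = C(n+1,k+1): 167,960 + 125,970 = 293,930 = C(21,12).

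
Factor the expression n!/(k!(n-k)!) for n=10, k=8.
This is the binomial coefficient C(10,8) = 45.

Answer: C(10,8) = 45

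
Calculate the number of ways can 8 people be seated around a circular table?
Circular arrangements: (8-1)! = 5,040.

Answer: 5,040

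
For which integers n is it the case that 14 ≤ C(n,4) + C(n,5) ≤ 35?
6

Working:
C(5,4)+C(5,5)=6; C(6,4)+C(6,5)=21; C(7,4)+C(7,5)=56. So valid n = 6.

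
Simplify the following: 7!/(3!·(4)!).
35

Solution: This is C(7,3) = 35.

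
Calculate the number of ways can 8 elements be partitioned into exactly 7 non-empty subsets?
28

Working:
This equals S(8,7), the Stirling number of the 2nd kind.
Using the Stirling recurrence: S(n,k) = k·S(n-1,k) + S(n-1,k-1)
S(8,7) = 7·S(7,7) + S(7,6)
         = 7·1 + 21
         = 7 + 21
         = 28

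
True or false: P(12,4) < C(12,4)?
False
P(12,4) = 11,880 and C(12,4) = 495; P(n,r) = r! × C(n,r) so P > C whenever r ≥ 2.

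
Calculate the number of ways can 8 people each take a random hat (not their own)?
14,833

Using D(n) = (n-1)[D(n-1) + D(n-2)]:
D(8) = (8-1) × [D(7) + D(6)]
      = 7 × [1854 + 265]
      = 7 × 2119
      = 14,833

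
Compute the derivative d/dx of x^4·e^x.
(4x^3 + x^4)e^x

Explanation: Product rule: d/dx[x^4]·e^x + x^4·d/dx[e^x] = 4x^{3}e^x + x^4e^x.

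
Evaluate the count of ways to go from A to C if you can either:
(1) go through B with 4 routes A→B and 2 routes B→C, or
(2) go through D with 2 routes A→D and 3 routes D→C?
14

Route via B: 4×2=8. Route via D: 2×3=6. Total: 14.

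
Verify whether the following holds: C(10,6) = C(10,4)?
True
Symmetry C(n,k) = C(n,n-k): C(10,6) = 210 and C(10,4) = 210. Both sides agree, so the statement holds.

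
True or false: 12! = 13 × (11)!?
12! = 12 × 11! = 479,001,600, but 13 × 11! = 518,918,400.

Answer: False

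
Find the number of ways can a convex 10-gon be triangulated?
1,430

Using the Catalan number formula: C_n = C(2n, n) / (n+1)
C_8 = C(16, 8) / (8+1)
     = 12870 / 9
     = 1,430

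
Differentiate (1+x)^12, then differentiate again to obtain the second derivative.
132(1+x)^10

Working:
First derivative: 12(1+x)^{11}. Second derivative: 12·11·(1+x)^{10} = 132(1+x)^{10}.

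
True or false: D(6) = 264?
Derangements of 6 elements: D(6) = (6-1)·[D(5) + D(4)] = 5·[44 + 9] = 265.
Final answer: False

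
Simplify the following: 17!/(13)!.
57,120

Solution: This equals 17×16×...×14 = 57,120.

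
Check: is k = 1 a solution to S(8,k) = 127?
No

Explanation: S(8,1) = 1·S(7,1) + S(7,0) = 1·1 + 0 = 1, which does not equal 127.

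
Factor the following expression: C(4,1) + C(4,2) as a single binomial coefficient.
C(5,2)

Explanation: By Pascal's identity: C(4,1) + C(4,2) = C(5,2) = 10.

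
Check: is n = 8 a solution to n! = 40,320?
8! = 8·7! = 8·5,040 = 40,320, which equals 40,320.
Final answer: Yes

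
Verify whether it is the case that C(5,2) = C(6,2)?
LHS = C(5,2) = 10; RHS = C(6,2) = 15. 10 ≠ 15, so the statement does not hold.
Final answer: False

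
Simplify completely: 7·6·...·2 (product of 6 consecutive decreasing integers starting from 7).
5,040

Explanation: This is P(7,6) = 7!/(1)! = 5,040.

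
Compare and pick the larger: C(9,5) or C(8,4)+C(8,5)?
Equal

By Pascal's identity: C(9,5) = C(8,4)+C(8,5) = 126. Equal.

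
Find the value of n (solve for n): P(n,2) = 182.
P(n,2) = n(n−1) is increasing in n; n(n−1) ≈ (n−0.5)^2 = 182 gives n ≈ 14.0. Check: P(12,2) = 132, P(13,2) = 156, P(14,2) = 182 ✓. So n = 14.
Final answer: 14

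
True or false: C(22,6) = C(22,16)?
C(22,6) = C(22,22-6) by the symmetry property; both equal 74,613.
Final answer: True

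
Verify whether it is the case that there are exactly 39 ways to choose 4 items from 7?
False
C(7,4) = 35 ≠ 39.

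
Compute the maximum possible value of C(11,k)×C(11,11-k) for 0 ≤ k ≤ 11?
C(11,k)·C(11,11-k) = C(11,k)², maximised at the centre k = 5: C(11,5)² = 213,444.

Answer: 213,444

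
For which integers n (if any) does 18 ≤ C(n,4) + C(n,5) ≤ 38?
6
C(5,4)+C(5,5)=6; C(6,4)+C(6,5)=21; C(7,4)+C(7,5)=56. So valid n = 6.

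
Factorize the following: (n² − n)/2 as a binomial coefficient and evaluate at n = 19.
C(n,2); C(19,2) = 171
(n² − n)/2 = n(n−1)/2 = C(n,2). At n = 19: C(19,2) = 171.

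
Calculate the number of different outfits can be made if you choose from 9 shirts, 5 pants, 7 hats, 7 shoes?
By the multiplication principle: 9 × 5 × 7 × 7 = 2,205.

Answer: 2,205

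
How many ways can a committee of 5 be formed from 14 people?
2,002

Solution: C(14,5) = 14! / (5! × (14-5)!)
         = 14! / (5! × 9!)
         = 2,002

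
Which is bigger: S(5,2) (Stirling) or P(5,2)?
P(5,2)
S(5,2) = 2·S(4,2) + S(4,1) = 2·7 + 1 = 15; P(5,2) = 20.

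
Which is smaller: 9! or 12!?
9!=362,880, 12!=479,001,600. 12! > 9!.
Final answer: 9!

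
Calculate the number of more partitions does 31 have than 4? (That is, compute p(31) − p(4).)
6,837

Solution: Pentagonal recurrence p(n) = p(n−1) + p(n−2) − p(n−5) − p(n−7) + …: p(31) = p(30) + p(29) − p(26) − p(24) + p(19) + p(16) − p(9) − p(5) = 5,604 + 4,565 − 2,436 − 1,575 + 490 + 231 − 30 − 7 = 6,842.
p(4) = p(3) + p(2) = 3 + 2 = 5.
Difference = 6,842 − 5 = 6,837.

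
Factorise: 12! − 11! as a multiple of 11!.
11 × 11! = 439,084,800
12! − 11! = 12·11! − 11! = (12 − 1)·11! = 11 × 11! = 439,084,800.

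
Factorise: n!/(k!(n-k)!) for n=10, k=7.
This is the binomial coefficient C(10,7) = 120.

Answer: C(10,7) = 120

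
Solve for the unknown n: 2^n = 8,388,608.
23

Working:
8,388,608 = 1,024 × 1,024 × 8 = 2^10 × 2^10 × 2^3 = 2^23, so n = 23.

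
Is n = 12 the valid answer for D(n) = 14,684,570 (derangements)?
D(12) = (12-1)·[D(11) + D(10)] = 11·[14,684,570 + 1,334,961] = 176,214,841, which does not equal 14,684,570.

Answer: No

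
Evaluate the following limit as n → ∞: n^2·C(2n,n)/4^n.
C(2n,n) ~ 4^n/√(πn), so n^2·C(2n,n)/4^n ~ n^(2 − 1/2)/√π → ∞.
Final answer: ∞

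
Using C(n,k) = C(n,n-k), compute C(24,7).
346,104

Solution: C(24,7) = C(24,17) = 346,104.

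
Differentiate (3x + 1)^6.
18(3x + 1)^5

Explanation: Chain rule: 6(3x+1)^{5} × 3 = 18(3x+1)^{5}.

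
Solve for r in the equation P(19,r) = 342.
P(19,r) = 19·18·…·(19−r+1), a product of r factors. Multiplying down from 19: 19 = 19; 19·18 = 342 ✓ (2 factors). So r = 2.

Answer: 2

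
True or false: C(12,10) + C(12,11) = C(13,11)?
True
Pascal's identity C(n,k) + C(n,k+1) = C(n+1,k+1): 66 + 12 = 78 = C(13,11).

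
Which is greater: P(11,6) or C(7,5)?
P(11,6)=332,640, C(7,5)=21.

Answer: P(11,6)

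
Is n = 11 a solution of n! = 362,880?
No
11! = 11·10! = 11·3,628,800 = 39,916,800, which does not equal 362,880.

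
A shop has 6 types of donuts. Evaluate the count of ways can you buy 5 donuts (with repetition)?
252
Stars and bars: C(5+6-1, 5) = C(10, 5) = 252.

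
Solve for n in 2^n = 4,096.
12

Working:
4,096 = 1,024 × 4 = 2^10 × 2^2 = 2^12, so n = 12.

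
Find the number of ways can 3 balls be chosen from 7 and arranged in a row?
210

Working:
P(7,3) = 7!/(7-3)! = 210.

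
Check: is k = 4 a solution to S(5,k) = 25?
No

Working:
S(5,4) = 4·S(4,4) + S(4,3) = 4·1 + 6 = 10, which does not equal 25.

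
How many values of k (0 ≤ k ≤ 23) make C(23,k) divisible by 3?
6

Working:
Checking C(23,k) mod 3 for k = 0..23: divisible at k = 6, 7, 8, 15, 16, 17. That's 6 values.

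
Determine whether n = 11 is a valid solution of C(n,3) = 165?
Yes

Working:
C(11,3) = 11·10·9/3! = 990/6 = 165, which equals 165.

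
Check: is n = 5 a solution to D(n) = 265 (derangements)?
No

Reasoning: D(5) = (5-1)·[D(4) + D(3)] = 4·[9 + 2] = 44, which does not equal 265.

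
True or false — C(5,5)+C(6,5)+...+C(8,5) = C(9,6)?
True

Working:
Hockey stick identity gives Σ = C(9,6) = 84; RHS C(9,6) = 84.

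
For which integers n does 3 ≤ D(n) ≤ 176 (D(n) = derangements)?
4, 5
Using D(n) = (n−1)[D(n−1) + D(n−2)] with D(1)=0, D(2)=1: D(3)=2; D(4)=9; D(5)=44; D(6)=265. So valid n = 4, 5.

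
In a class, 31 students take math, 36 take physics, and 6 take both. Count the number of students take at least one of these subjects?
61

Solution: |A∪B| = |A|+|B|-|A∩B| = 31+36-6 = 61.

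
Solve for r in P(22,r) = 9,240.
3

Reasoning: P(22,r) = 22·21·…·(22−r+1), a product of r factors. Multiplying down from 22: 22 = 22; 22·21 = 462; 22·21·20 = 9,240 ✓ (3 factors). So r = 3.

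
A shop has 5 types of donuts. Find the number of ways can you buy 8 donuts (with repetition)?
495

Stars and bars: C(8+5-1, 8) = C(12, 8) = 495.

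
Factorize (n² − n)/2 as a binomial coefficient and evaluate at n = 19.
C(n,2); C(19,2) = 171

(n² − n)/2 = n(n−1)/2 = C(n,2). At n = 19: C(19,2) = 171.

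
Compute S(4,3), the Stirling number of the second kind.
Using the Stirling recurrence: S(n,k) = k·S(n-1,k) + S(n-1,k-1)
S(4,3) = 3·S(3,3) + S(3,2)
         = 3·1 + 3
         = 3 + 3
         = 6
Final answer: 6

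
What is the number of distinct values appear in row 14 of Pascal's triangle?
8

Reasoning: Row 14 has entries C(14,0)..C(14,14); by symmetry C(14,k)=C(14,14-k), giving 8 distinct values.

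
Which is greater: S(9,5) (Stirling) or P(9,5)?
P(9,5)

Reasoning: S(9,5) = 5·S(8,5) + S(8,4) = 5·1,050 + 1,701 = 6,951; P(9,5) = 15,120.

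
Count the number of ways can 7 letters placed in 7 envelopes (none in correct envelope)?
1,854

Explanation: Using D(n) = (n-1)[D(n-1) + D(n-2)]:
D(7) = (7-1) × [D(6) + D(5)]
      = 6 × [265 + 44]
      = 6 × 309
      = 1,854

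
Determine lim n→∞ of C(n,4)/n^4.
1/24

Reasoning: C(n,4) ≈ n^4/4! for large n. Limit = 1/4! = 1/24.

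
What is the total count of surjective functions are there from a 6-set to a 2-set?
62

Solution: Onto functions = 2! × S(6,2)
First compute S(6,2) via recurrence:
Using the Stirling recurrence: S(n,k) = k·S(n-1,k) + S(n-1,k-1)
S(6,2) = 2·S(5,2) + S(5,1)
         = 2·15 + 1
         = 30 + 1
         = 31
Then: 2 × 31 = 62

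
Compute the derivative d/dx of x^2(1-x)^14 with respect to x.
2x^1(1-x)^14 - 14x^2(1-x)^13

Product rule: 2x^{1}(1-x)^{14} + x^2·(-14)(1-x)^{13}.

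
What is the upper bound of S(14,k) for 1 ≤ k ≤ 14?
63,436,373

Row S(14,k) for k = 1..14 (via S(n,k) = k·S(n−1,k) + S(n−1,k−1)): 1, 8,191, 788,970, 10,391,745, 40,075,035, 63,436,373, 49,329,280, 20,912,320, 5,135,130, 752,752, 66,066, 3,367, 91, 1. The row is unimodal; maximum at k = 6: 63,436,373.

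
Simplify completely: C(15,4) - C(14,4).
364
C(15,4) - C(14,4) = C(14,3) = 364.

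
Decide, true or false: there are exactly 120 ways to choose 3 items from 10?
True

C(10,3) = 120.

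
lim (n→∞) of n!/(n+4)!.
0

Working:
n!/(n+4)! = 1/[(n+1)(n+2)···(n+4)] → 0 as n → ∞.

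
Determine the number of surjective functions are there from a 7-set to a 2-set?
126
Onto functions = 2! × S(7,2)
First compute S(7,2) via recurrence:
Using the Stirling recurrence: S(n,k) = k·S(n-1,k) + S(n-1,k-1)
S(7,2) = 2·S(6,2) + S(6,1)
         = 2·31 + 1
         = 62 + 1
         = 63
Then: 2 × 63 = 126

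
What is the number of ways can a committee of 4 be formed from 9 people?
C(9,4) = 9! / (4! × (9-4)!)
         = 9! / (4! × 5!)
         = 126
Final answer: 126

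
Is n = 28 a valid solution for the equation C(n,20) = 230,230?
No

Reasoning: C(28,20) = 28·27·26·25·24·23·22·21·20·19·18·17·16·15·14·13·12·11·10·9/20! = 7,561,714,896,123,855,667,200,000/2,432,902,008,176,640,000 = 3,108,105, which does not equal 230,230.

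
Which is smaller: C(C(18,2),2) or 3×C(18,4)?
3×C(18,4)

Explanation: C(C(18,2),2)=11,628, 3×C(18,4)=9,180.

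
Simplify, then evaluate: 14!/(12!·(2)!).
91
This is C(14,12) = 91.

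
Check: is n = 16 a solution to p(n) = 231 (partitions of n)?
Pentagonal recurrence p(n) = p(n−1) + p(n−2) − p(n−5) − p(n−7) + …: p(16) = p(15) + p(14) − p(11) − p(9) + p(4) + p(1) = 176 + 135 − 56 − 30 + 5 + 1 = 231, which equals 231.
Final answer: Yes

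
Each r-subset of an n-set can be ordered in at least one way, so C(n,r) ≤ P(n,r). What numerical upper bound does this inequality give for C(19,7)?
253,955,520

Reasoning: P(19,7) = 19·18·17·16·15·14·13 = 253,955,520, so C(19,7) ≤ 253,955,520. (The bound is loose by a factor of 7! = 5,040: C(19,7) = 253,955,520/5,040 = 50,388.)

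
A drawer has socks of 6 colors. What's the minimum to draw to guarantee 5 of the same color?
Worst case: 4 of each = 24. One more: 25.

Answer: 25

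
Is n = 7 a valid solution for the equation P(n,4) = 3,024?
No

Working:
P(7,4) = 7·6·5·4 = 840, which does not equal 3,024.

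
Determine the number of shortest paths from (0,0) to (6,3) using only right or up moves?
84

Solution: Choose 6 rights from 9 moves: C(9,6) = 84.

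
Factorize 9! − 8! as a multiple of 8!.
9! − 8! = 9·8! − 8! = (9 − 1)·8! = 8 × 8! = 322,560.
Final answer: 8 × 8! = 322,560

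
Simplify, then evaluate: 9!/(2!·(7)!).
36

Working:
This is C(9,2) = 36.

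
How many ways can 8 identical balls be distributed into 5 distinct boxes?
495
C(8+5-1, 5-1) = C(12, 4) = 495.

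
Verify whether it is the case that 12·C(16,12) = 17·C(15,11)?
Absorption identity k·C(n,k) = n·C(n-1,k-1). LHS = 12·1820 = 21,840; RHS = 17·1365 = 23,205.
Final answer: False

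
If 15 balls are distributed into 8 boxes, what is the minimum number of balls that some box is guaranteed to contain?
2

Explanation: Pigeonhole: ⌈15/8⌉ = 2.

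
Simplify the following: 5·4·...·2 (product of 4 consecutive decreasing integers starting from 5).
120

Solution: This is P(5,4) = 5!/(1)! = 120.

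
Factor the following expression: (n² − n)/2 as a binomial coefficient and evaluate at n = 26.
C(n,2); C(26,2) = 325
(n² − n)/2 = n(n−1)/2 = C(n,2). At n = 26: C(26,2) = 325.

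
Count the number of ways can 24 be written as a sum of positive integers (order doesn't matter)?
Pentagonal recurrence p(n) = p(n−1) + p(n−2) − p(n−5) − p(n−7) + …: p(24) = p(23) + p(22) − p(19) − p(17) + p(12) + p(9) − p(2) = 1,255 + 1,002 − 490 − 297 + 77 + 30 − 2 = 1,575.

Answer: 1,575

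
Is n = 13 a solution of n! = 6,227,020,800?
Yes

Explanation: 13! = 13·12! = 13·479,001,600 = 6,227,020,800, which equals 6,227,020,800.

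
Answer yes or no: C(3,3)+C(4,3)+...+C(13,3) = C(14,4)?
Hockey stick identity gives Σ = C(14,4) = 1,001; RHS C(14,4) = 1,001.
Final answer: Yes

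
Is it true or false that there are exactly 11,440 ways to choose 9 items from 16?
True
C(16,9) = 11,440.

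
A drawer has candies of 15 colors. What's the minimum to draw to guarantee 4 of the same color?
46

Worst case: 3 of each = 45. One more: 46.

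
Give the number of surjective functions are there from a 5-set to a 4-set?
240

Working:
Onto functions = 4! × S(5,4)
First compute S(5,4) via recurrence:
Using the Stirling recurrence: S(n,k) = k·S(n-1,k) + S(n-1,k-1)
S(5,4) = 4·S(4,4) + S(4,3)
         = 4·1 + 6
         = 4 + 6
         = 10
Then: 24 × 10 = 240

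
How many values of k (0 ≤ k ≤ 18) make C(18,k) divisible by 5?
3

Solution: Checking C(18,k) mod 5 for k = 0..18: divisible at k = 4, 9, 14. That's 3 values.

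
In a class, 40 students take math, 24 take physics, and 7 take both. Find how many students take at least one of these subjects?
|A∪B| = |A|+|B|-|A∩B| = 40+24-7 = 57.

Answer: 57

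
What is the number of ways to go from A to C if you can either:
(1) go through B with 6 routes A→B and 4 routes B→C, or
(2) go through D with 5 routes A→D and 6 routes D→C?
54

Route via B: 6×4=24. Route via D: 5×6=30. Total: 54.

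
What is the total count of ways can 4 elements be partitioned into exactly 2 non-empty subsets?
7

Explanation: This equals S(4,2), the Stirling number of the 2nd kind.
Using the Stirling recurrence: S(n,k) = k·S(n-1,k) + S(n-1,k-1)
S(4,2) = 2·S(3,2) + S(3,1)
         = 2·3 + 1
         = 6 + 1
         = 7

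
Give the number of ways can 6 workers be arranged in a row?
720

Working:
Arrangements of 6 distinct objects: 6! = 720.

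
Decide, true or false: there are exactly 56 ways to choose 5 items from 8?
True
C(8,5) = 56.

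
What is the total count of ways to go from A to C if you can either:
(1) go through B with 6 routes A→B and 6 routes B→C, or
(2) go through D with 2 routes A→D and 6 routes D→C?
Route via B: 6×6=36. Route via D: 2×6=12. Total: 48.
Final answer: 48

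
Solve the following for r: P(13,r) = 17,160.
4

Reasoning: P(13,r) = 13·12·…·(13−r+1), a product of r factors. Multiplying down from 13: 13 = 13; 13·12 = 156; 13·12·11 = 1,716; 13·12·11·10 = 17,160 ✓ (4 factors). So r = 4.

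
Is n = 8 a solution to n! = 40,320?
8! = 8·7! = 8·5,040 = 40,320, which equals 40,320.

Answer: Yes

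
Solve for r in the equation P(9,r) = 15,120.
5

Working:
P(9,r) = 9·8·…·(9−r+1), a product of r factors. Multiplying down from 9: 9 = 9; 9·8 = 72; 9·8·7 = 504; 9·8·7·6 = 3,024; 9·8·7·6·5 = 15,120 ✓ (5 factors). So r = 5.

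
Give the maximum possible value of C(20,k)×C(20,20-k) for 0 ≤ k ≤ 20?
34,134,779,536

Explanation: C(20,k)·C(20,20-k) = C(20,k)², maximised at the centre k = 10: C(20,10)² = 34,134,779,536.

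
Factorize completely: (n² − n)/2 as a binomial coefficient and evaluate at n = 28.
C(n,2); C(28,2) = 378

Explanation: (n² − n)/2 = n(n−1)/2 = C(n,2). At n = 28: C(28,2) = 378.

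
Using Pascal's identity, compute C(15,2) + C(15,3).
560

Explanation: C(15,2) + C(15,3) = C(16,3) = 560.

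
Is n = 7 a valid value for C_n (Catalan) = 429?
Yes

Reasoning: C_7 = C(14,7)/(7+1) = 3,432/8 = 429, which equals 429.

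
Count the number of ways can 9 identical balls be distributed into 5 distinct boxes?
C(9+5-1, 5-1) = C(13, 4) = 715.

Answer: 715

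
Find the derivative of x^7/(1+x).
(7x^6(1+x) - x^7)/(1+x)²
Quotient rule: [7x^{6}(1+x) - x^7]/(1+x)².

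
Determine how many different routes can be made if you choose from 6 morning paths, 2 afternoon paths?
12

Reasoning: By the multiplication principle: 6 × 2 = 12.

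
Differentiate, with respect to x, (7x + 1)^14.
Chain rule: 14(7x+1)^{13} × 7 = 98(7x+1)^{13}.
Final answer: 98(7x + 1)^13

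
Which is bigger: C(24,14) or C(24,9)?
C(24,14)

Working:
C(24,14)=1,961,256, C(24,9)=1,307,504.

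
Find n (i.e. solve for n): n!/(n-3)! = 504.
n!/(n-3)! = n×(n-1)×(n-2), a product of 3 consecutive integers ≈ (n−1)^3. 504^(1/3) + 1 ≈ 9.0; check n = 9: 9×8×7 = 504 ✓. So n = 9.

Answer: 9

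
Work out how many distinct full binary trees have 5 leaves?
Using the Catalan number formula: C_n = C(2n, n) / (n+1)
C_4 = C(8, 4) / (4+1)
     = 70 / 5
     = 14
Final answer: 14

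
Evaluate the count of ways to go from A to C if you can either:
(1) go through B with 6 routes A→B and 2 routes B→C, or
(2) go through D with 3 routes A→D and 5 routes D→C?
27

Working:
Route via B: 6×2=12. Route via D: 3×5=15. Total: 27.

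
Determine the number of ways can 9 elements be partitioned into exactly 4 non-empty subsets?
7,770

This equals S(9,4), the Stirling number of the 2nd kind.
Using the Stirling recurrence: S(n,k) = k·S(n-1,k) + S(n-1,k-1)
S(9,4) = 4·S(8,4) + S(8,3)
         = 4·1701 + 966
         = 6804 + 966
         = 7,770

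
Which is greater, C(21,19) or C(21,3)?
C(21,3)

Reasoning: C(21,19)=210, C(21,3)=1,330.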